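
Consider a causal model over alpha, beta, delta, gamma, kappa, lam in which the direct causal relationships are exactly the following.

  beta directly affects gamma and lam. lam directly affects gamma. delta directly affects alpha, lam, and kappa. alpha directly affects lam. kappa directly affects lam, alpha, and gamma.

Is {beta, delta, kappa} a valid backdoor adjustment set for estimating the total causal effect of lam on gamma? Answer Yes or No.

Yes

Backdoor paths from lam to gamma (paths whose first edge points into lam):
  P1: lam <- delta -> kappa -> gamma
  P2: lam <- delta -> alpha <- kappa -> gamma
  P3: lam <- kappa -> gamma
  P4: lam <- alpha <- delta -> kappa -> gamma
  P5: lam <- alpha <- kappa -> gamma
  P6: lam <- beta -> gamma
Condition 1 (no descendant of lam in the set): holds — descendants of lam are {gamma}; none are in {beta, delta, kappa}.
Condition 2 (every backdoor path blocked by {beta, delta, kappa}):
  P1: blocked at fork node delta ∈ conditioning set.
  P2: blocked at fork node delta ∈ conditioning set.
  P3: blocked at fork node kappa ∈ conditioning set.
  P4: blocked at fork node delta ∈ conditioning set.
  P5: blocked at fork node kappa ∈ conditioning set.
  P6: blocked at fork node beta ∈ conditioning set.
{beta, delta, kappa} satisfies the backdoor criterion.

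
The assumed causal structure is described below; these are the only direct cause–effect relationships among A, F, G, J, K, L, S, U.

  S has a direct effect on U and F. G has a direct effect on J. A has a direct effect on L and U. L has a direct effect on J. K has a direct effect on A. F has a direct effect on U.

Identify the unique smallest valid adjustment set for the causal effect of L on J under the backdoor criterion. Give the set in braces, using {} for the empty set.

{}

Variables eligible for adjustment (non-descendants of L, excluding L and J): {A, F, G, K, S, U}.
Backdoor paths from L to J:
  (none)
With no backdoor paths the empty set already satisfies the criterion, and it is trivially minimal.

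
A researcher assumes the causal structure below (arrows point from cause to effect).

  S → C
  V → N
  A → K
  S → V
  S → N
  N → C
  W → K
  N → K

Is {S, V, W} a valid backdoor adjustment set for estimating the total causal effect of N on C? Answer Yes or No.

Yes

Backdoor paths from N to C (paths whose first edge points into N):
  P1: N <- S -> C
  P2: N <- V <- S -> C
Condition 1 (no descendant of N in the set): holds — descendants of N are {C, K}; none are in {S, V, W}.
Condition 2 (every backdoor path blocked by {S, V, W}):
  P1: blocked at fork node S ∈ conditioning set.
  P2: blocked at chain node V ∈ conditioning set.
{S, V, W} satisfies the backdoor criterion.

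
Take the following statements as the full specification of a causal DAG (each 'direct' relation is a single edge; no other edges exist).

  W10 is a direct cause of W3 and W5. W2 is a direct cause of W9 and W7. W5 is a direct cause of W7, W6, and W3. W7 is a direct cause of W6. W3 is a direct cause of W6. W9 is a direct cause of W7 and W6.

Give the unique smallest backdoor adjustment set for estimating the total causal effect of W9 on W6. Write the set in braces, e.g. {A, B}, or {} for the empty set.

Variables eligible for adjustment (non-descendants of W9, excluding W9 and W6): {W10, W2, W3, W5}.
Backdoor paths from W9 to W6:
  P1: W9 <- W2 -> W7 <- W5 <- W10 -> W3 -> W6
  P2: W9 <- W2 -> W7 <- W5 -> W3 -> W6
  P3: W9 <- W2 -> W7 <- W5 -> W6
  P4: W9 <- W2 -> W7 -> W6
The empty set is not sufficient: P4 (W9 <- W2 -> W7 -> W6) has no collider blocking it and no conditioned non-collider, so it is open.
Try {W2}:
  P1: blocked at fork node W2 ∈ conditioning set.
  P2: blocked at fork node W2 ∈ conditioning set.
  P3: blocked at fork node W2 ∈ conditioning set.
  P4: blocked at fork node W2 ∈ conditioning set.
{W2} contains no descendant of W9 and blocks every backdoor path.
No other singleton works — e.g. {W10} leaves P4 open — so {W2} is the unique smallest valid adjustment set.

{W2}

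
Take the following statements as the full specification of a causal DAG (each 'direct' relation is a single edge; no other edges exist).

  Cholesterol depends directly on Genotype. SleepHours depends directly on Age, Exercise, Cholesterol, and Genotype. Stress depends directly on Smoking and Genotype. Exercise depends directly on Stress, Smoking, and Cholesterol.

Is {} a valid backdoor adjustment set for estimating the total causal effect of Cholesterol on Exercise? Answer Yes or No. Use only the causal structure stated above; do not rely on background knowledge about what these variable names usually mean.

No

Backdoor paths from Cholesterol to Exercise (paths whose first edge points into Cholesterol):
  P1: Cholesterol <- Genotype -> Stress <- Smoking -> Exercise
  P2: Cholesterol <- Genotype -> Stress -> Exercise
  P3: Cholesterol <- Genotype -> SleepHours <- Exercise
Condition 1 (no descendant of Cholesterol in the set): holds — descendants of Cholesterol are {Exercise, SleepHours}; none are in {}.
Condition 2 (every backdoor path blocked by {}):
  P1: blocked at collider Stress (neither it nor any descendant is in the conditioning set).
  P2: open — no interior node is in the conditioning set.
  P3: blocked at collider SleepHours (neither it nor any descendant is in the conditioning set).
{} does not satisfy the backdoor criterion.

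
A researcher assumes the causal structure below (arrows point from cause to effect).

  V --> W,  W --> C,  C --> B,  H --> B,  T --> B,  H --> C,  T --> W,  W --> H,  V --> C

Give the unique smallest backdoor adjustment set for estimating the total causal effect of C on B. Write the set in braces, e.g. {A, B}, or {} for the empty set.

Variables eligible for adjustment (non-descendants of C, excluding C and B): {H, T, V, W}.
Backdoor paths from C to B:
  P1: C <- V -> W <- T -> B
  P2: C <- V -> W -> H -> B
  P3: C <- W <- T -> B
  P4: C <- W -> H -> B
  P5: C <- H <- W <- T -> B
  P6: C <- H -> B
The empty set is not sufficient: P2 (C <- V -> W -> H -> B) has no collider blocking it and no conditioned non-collider, so it is open.
Try {H, T}:
  P1: blocked at fork node T ∈ conditioning set.
  P2: blocked at chain node H ∈ conditioning set.
  P3: blocked at fork node T ∈ conditioning set.
  P4: blocked at chain node H ∈ conditioning set.
  P5: blocked at chain node H ∈ conditioning set.
  P6: blocked at fork node H ∈ conditioning set.
{H, T} contains no descendant of C and blocks every backdoor path.
Every element of {H, T} is needed (dropping H leaves P2 open; dropping T leaves P1 open), so no proper subset is valid.
Among all size-2 subsets of the eligible variables, only {H, T} blocks every backdoor path, so it is the unique smallest valid adjustment set.

{H, T}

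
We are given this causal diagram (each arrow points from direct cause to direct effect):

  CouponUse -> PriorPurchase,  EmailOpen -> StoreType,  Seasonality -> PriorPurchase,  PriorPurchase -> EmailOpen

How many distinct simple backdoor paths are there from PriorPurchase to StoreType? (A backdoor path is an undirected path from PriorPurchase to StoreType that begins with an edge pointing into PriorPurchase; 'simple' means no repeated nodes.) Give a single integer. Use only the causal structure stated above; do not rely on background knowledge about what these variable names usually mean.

A backdoor path from PriorPurchase to StoreType is any simple undirected path whose first edge points into PriorPurchase (i.e. leaves PriorPurchase via a parent).
Parents of PriorPurchase: {CouponUse, Seasonality}.
No simple path from any parent of PriorPurchase reaches StoreType without revisiting PriorPurchase, so there are no backdoor paths.

0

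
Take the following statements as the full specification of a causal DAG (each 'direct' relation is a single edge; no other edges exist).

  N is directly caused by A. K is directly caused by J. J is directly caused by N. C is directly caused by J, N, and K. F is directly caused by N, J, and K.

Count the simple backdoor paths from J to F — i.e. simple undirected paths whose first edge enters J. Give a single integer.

A backdoor path from J to F is any simple undirected path whose first edge points into J (i.e. leaves J via a parent).
Parents of J: {N}.
Enumerating:
  P1: J <- N -> C <- K -> F
  P2: J <- N -> F
That exhausts the simple backdoor paths. Count: 2.

2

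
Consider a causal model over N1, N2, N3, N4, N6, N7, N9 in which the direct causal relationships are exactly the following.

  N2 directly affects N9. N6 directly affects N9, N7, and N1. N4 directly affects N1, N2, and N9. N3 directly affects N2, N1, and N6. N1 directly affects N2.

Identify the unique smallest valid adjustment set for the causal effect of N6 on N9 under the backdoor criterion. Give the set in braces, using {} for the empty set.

Variables eligible for adjustment (non-descendants of N6, excluding N6 and N9): {N3, N4}.
Backdoor paths from N6 to N9:
  P1: N6 <- N3 -> N1 <- N4 -> N2 -> N9
  P2: N6 <- N3 -> N1 <- N4 -> N9
  P3: N6 <- N3 -> N1 -> N2 <- N4 -> N9
  P4: N6 <- N3 -> N1 -> N2 -> N9
  P5: N6 <- N3 -> N2 <- N4 -> N9
  P6: N6 <- N3 -> N2 <- N1 <- N4 -> N9
  P7: N6 <- N3 -> N2 -> N9
The empty set is not sufficient: P4 (N6 <- N3 -> N1 -> N2 -> N9) has no collider blocking it and no conditioned non-collider, so it is open.
Try {N3}:
  P1: blocked at fork node N3 ∈ conditioning set.
  P2: blocked at fork node N3 ∈ conditioning set.
  P3: blocked at fork node N3 ∈ conditioning set.
  P4: blocked at fork node N3 ∈ conditioning set.
  P5: blocked at fork node N3 ∈ conditioning set.
  P6: blocked at fork node N3 ∈ conditioning set.
  P7: blocked at fork node N3 ∈ conditioning set.
{N3} contains no descendant of N6 and blocks every backdoor path.
No other singleton works — e.g. {N4} leaves P4 open — so {N3} is the unique smallest valid adjustment set.

{N3}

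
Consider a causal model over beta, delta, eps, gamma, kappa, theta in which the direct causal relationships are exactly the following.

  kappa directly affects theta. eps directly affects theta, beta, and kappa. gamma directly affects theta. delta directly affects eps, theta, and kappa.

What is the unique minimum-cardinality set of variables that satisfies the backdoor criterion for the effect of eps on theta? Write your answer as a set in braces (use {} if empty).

Variables eligible for adjustment (non-descendants of eps, excluding eps and theta): {delta, gamma}.
Backdoor paths from eps to theta:
  P1: eps <- delta -> kappa -> theta
  P2: eps <- delta -> theta
The empty set is not sufficient: P1 (eps <- delta -> kappa -> theta) has no collider blocking it and no conditioned non-collider, so it is open.
Try {delta}:
  P1: blocked at fork node delta ∈ conditioning set.
  P2: blocked at fork node delta ∈ conditioning set.
{delta} contains no descendant of eps and blocks every backdoor path.
No other singleton works — e.g. {gamma} leaves P1 open — so {delta} is the unique smallest valid adjustment set.

{delta}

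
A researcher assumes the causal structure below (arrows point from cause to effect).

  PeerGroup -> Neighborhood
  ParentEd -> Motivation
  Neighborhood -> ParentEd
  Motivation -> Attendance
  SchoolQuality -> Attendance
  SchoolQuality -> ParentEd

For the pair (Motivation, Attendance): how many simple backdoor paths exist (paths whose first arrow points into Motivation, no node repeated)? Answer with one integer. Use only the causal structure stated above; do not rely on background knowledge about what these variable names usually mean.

A backdoor path from Motivation to Attendance is any simple undirected path whose first edge points into Motivation (i.e. leaves Motivation via a parent).
Parents of Motivation: {ParentEd}.
Enumerating:
  P1: Motivation <- ParentEd <- SchoolQuality -> Attendance
That exhausts the simple backdoor paths. Count: 1.

1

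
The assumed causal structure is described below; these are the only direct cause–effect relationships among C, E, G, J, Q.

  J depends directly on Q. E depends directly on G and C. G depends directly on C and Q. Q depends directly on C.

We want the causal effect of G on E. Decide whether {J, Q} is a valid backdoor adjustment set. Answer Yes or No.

No

Backdoor paths from G to E (paths whose first edge points into G):
  P1: G <- C -> E
  P2: G <- Q <- C -> E
Condition 1 (no descendant of G in the set): holds — descendants of G are {E}; none are in {J, Q}.
Condition 2 (every backdoor path blocked by {J, Q}):
  P1: open — no interior node is in the conditioning set.
  P2: blocked at chain node Q ∈ conditioning set.
{J, Q} does not satisfy the backdoor criterion.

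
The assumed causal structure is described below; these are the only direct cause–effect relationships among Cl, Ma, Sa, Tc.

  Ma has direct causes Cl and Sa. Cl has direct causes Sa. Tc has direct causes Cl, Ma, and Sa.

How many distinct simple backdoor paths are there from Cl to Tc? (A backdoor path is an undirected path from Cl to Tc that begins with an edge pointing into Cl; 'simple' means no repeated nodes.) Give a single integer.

2

A backdoor path from Cl to Tc is any simple undirected path whose first edge points into Cl (i.e. leaves Cl via a parent).
Parents of Cl: {Sa}.
Enumerating:
  P1: Cl <- Sa -> Ma -> Tc
  P2: Cl <- Sa -> Tc
That exhausts the simple backdoor paths. Count: 2.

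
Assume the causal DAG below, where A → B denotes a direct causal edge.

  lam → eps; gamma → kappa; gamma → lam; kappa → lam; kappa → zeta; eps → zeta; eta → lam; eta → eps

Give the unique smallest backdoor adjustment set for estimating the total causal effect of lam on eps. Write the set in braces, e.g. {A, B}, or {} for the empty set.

{eta}

Variables eligible for adjustment (non-descendants of lam, excluding lam and eps): {eta, gamma, kappa}.
Backdoor paths from lam to eps:
  P1: lam <- gamma -> kappa -> zeta <- eps
  P2: lam <- kappa -> zeta <- eps
  P3: lam <- eta -> eps
The empty set is not sufficient: P3 (lam <- eta -> eps) has no collider blocking it and no conditioned non-collider, so it is open.
Try {eta}:
  P1: blocked at collider zeta (neither it nor any descendant is in the conditioning set).
  P2: blocked at collider zeta (neither it nor any descendant is in the conditioning set).
  P3: blocked at fork node eta ∈ conditioning set.
{eta} contains no descendant of lam and blocks every backdoor path.
No other singleton works — e.g. {gamma} leaves P3 open — so {eta} is the unique smallest valid adjustment set.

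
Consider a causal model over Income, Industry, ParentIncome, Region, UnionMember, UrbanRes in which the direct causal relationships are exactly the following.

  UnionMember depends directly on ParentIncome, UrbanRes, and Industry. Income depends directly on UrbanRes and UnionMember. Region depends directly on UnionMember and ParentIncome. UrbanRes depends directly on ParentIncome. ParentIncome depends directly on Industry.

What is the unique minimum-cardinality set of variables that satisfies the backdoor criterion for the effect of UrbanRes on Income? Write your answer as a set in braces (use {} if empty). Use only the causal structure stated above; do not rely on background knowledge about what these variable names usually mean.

Variables eligible for adjustment (non-descendants of UrbanRes, excluding UrbanRes and Income): {Industry, ParentIncome}.
Backdoor paths from UrbanRes to Income:
  P1: UrbanRes <- ParentIncome <- Industry -> UnionMember -> Income
  P2: UrbanRes <- ParentIncome -> UnionMember -> Income
  P3: UrbanRes <- ParentIncome -> Region <- UnionMember -> Income
The empty set is not sufficient: P1 (UrbanRes <- ParentIncome <- Industry -> UnionMember -> Income) has no collider blocking it and no conditioned non-collider, so it is open.
Try {ParentIncome}:
  P1: blocked at chain node ParentIncome ∈ conditioning set.
  P2: blocked at fork node ParentIncome ∈ conditioning set.
  P3: blocked at fork node ParentIncome ∈ conditioning set.
{ParentIncome} contains no descendant of UrbanRes and blocks every backdoor path.
No other singleton works — e.g. {Industry} leaves P2 open — so {ParentIncome} is the unique smallest valid adjustment set.

{ParentIncome}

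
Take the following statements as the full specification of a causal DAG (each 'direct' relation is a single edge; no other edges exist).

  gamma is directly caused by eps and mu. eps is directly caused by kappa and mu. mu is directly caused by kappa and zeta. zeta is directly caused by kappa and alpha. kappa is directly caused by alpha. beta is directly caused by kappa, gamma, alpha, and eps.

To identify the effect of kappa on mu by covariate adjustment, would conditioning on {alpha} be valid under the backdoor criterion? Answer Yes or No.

Yes

Backdoor paths from kappa to mu (paths whose first edge points into kappa):
  P1: kappa <- alpha -> zeta -> mu
  P2: kappa <- alpha -> beta <- eps <- mu
  P3: kappa <- alpha -> beta <- eps -> gamma <- mu
  P4: kappa <- alpha -> beta <- gamma <- mu
  P5: kappa <- alpha -> beta <- gamma <- eps <- mu
Condition 1 (no descendant of kappa in the set): holds — descendants of kappa are {beta, eps, gamma, mu, zeta}; none are in {alpha}.
Condition 2 (every backdoor path blocked by {alpha}):
  P1: blocked at fork node alpha ∈ conditioning set.
  P2: blocked at fork node alpha ∈ conditioning set.
  P3: blocked at fork node alpha ∈ conditioning set.
  P4: blocked at fork node alpha ∈ conditioning set.
  P5: blocked at fork node alpha ∈ conditioning set.
{alpha} satisfies the backdoor criterion.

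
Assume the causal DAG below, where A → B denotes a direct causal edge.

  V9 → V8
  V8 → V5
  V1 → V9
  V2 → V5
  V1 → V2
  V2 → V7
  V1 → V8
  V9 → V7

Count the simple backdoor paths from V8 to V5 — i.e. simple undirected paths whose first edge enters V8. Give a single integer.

A backdoor path from V8 to V5 is any simple undirected path whose first edge points into V8 (i.e. leaves V8 via a parent).
Parents of V8: {V1, V9}.
Enumerating:
  P1: V8 <- V1 -> V2 -> V5
  P2: V8 <- V1 -> V9 -> V7 <- V2 -> V5
  P3: V8 <- V9 <- V1 -> V2 -> V5
  P4: V8 <- V9 -> V7 <- V2 -> V5
That exhausts the simple backdoor paths. Count: 4.

4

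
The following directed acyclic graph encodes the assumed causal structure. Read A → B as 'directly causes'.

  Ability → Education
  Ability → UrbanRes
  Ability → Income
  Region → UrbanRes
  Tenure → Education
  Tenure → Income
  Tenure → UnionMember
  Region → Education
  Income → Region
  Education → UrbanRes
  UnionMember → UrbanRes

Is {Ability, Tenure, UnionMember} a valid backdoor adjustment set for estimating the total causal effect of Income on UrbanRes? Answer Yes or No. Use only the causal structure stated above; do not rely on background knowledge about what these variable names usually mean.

Yes

Backdoor paths from Income to UrbanRes (paths whose first edge points into Income):
  P1: Income <- Ability -> Education <- Tenure -> UnionMember -> UrbanRes
  P2: Income <- Ability -> Education <- Region -> UrbanRes
  P3: Income <- Ability -> Education -> UrbanRes
  P4: Income <- Ability -> UrbanRes
  P5: Income <- Tenure -> UnionMember -> UrbanRes
  P6: Income <- Tenure -> Education <- Ability -> UrbanRes
  P7: Income <- Tenure -> Education <- Region -> UrbanRes
  P8: Income <- Tenure -> Education -> UrbanRes
Condition 1 (no descendant of Income in the set): holds — descendants of Income are {Education, Region, UrbanRes}; none are in {Ability, Tenure, UnionMember}.
Condition 2 (every backdoor path blocked by {Ability, Tenure, UnionMember}):
  P1: blocked at fork node Ability ∈ conditioning set.
  P2: blocked at fork node Ability ∈ conditioning set.
  P3: blocked at fork node Ability ∈ conditioning set.
  P4: blocked at fork node Ability ∈ conditioning set.
  P5: blocked at fork node Tenure ∈ conditioning set.
  P6: blocked at fork node Tenure ∈ conditioning set.
  P7: blocked at fork node Tenure ∈ conditioning set.
  P8: blocked at fork node Tenure ∈ conditioning set.
{Ability, Tenure, UnionMember} satisfies the backdoor criterion.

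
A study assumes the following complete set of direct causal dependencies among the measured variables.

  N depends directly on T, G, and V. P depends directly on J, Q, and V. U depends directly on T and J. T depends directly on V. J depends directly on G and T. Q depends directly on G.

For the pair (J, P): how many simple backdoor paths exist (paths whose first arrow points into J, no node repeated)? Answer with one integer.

7

A backdoor path from J to P is any simple undirected path whose first edge points into J (i.e. leaves J via a parent).
Parents of J: {G, T}.
Enumerating:
  P1: J <- T <- V -> N <- G -> Q -> P
  P2: J <- T <- V -> P
  P3: J <- T -> N <- V -> P
  P4: J <- T -> N <- G -> Q -> P
  P5: J <- G -> Q -> P
  P6: J <- G -> N <- V -> P
  P7: J <- G -> N <- T <- V -> P
That exhausts the simple backdoor paths. Count: 7.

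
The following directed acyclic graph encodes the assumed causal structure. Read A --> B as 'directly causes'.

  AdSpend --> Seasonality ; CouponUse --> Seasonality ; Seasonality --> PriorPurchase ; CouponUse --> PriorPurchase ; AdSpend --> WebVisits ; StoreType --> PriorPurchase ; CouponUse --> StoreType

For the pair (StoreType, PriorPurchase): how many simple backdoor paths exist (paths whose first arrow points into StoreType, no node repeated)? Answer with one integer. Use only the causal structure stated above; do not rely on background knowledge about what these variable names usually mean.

A backdoor path from StoreType to PriorPurchase is any simple undirected path whose first edge points into StoreType (i.e. leaves StoreType via a parent).
Parents of StoreType: {CouponUse}.
Enumerating:
  P1: StoreType <- CouponUse -> Seasonality -> PriorPurchase
  P2: StoreType <- CouponUse -> PriorPurchase
That exhausts the simple backdoor paths. Count: 2.

2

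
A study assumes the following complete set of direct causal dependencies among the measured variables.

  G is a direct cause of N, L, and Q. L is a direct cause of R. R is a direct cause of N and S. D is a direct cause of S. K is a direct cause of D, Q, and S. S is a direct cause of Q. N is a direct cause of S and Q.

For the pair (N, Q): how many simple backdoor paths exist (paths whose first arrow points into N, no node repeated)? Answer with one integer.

8

A backdoor path from N to Q is any simple undirected path whose first edge points into N (i.e. leaves N via a parent).
Parents of N: {G, R}.
Enumerating:
  P1: N <- G -> L -> R -> S <- K -> Q
  P2: N <- G -> L -> R -> S <- D <- K -> Q
  P3: N <- G -> L -> R -> S -> Q
  P4: N <- G -> Q
  P5: N <- R <- L <- G -> Q
  P6: N <- R -> S <- K -> Q
  P7: N <- R -> S <- D <- K -> Q
  P8: N <- R -> S -> Q
That exhausts the simple backdoor paths. Count: 8.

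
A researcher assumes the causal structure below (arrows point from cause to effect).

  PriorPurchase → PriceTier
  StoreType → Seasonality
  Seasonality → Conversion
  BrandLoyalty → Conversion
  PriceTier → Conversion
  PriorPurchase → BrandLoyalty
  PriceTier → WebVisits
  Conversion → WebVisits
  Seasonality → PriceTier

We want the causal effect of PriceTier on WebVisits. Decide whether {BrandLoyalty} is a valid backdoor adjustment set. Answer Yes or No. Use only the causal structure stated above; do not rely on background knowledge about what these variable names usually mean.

No

Backdoor paths from PriceTier to WebVisits (paths whose first edge points into PriceTier):
  P1: PriceTier <- Seasonality -> Conversion -> WebVisits
  P2: PriceTier <- PriorPurchase -> BrandLoyalty -> Conversion -> WebVisits
Condition 1 (no descendant of PriceTier in the set): holds — descendants of PriceTier are {Conversion, WebVisits}; none are in {BrandLoyalty}.
Condition 2 (every backdoor path blocked by {BrandLoyalty}):
  P1: open — no interior node is in the conditioning set.
  P2: blocked at chain node BrandLoyalty ∈ conditioning set.
{BrandLoyalty} does not satisfy the backdoor criterion.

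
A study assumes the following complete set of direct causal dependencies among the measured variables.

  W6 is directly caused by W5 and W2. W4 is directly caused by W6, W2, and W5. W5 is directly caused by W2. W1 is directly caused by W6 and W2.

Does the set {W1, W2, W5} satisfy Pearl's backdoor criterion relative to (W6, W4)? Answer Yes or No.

Backdoor paths from W6 to W4 (paths whose first edge points into W6):
  P1: W6 <- W2 -> W5 -> W4
  P2: W6 <- W2 -> W4
  P3: W6 <- W5 <- W2 -> W4
  P4: W6 <- W5 -> W4
Condition 1 (no descendant of W6 in the set): FAILS — W1 is a descendant of W6.
Condition 2 (every backdoor path blocked by {W1, W2, W5}):
  P1: blocked at fork node W2 ∈ conditioning set.
  P2: blocked at fork node W2 ∈ conditioning set.
  P3: blocked at chain node W5 ∈ conditioning set.
  P4: blocked at fork node W5 ∈ conditioning set.
{W1, W2, W5} does not satisfy the backdoor criterion.

No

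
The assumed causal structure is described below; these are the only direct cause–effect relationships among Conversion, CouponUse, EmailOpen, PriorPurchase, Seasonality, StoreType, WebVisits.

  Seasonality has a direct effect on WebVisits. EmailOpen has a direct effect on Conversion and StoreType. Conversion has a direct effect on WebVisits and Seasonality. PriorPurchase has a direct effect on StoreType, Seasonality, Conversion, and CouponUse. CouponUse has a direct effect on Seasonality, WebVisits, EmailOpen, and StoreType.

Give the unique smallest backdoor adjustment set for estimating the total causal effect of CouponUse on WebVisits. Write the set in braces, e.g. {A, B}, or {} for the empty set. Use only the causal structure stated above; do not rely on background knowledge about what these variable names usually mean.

Variables eligible for adjustment (non-descendants of CouponUse, excluding CouponUse and WebVisits): {PriorPurchase}.
Backdoor paths from CouponUse to WebVisits:
  P1: CouponUse <- PriorPurchase -> StoreType <- EmailOpen -> Conversion -> Seasonality -> WebVisits
  P2: CouponUse <- PriorPurchase -> StoreType <- EmailOpen -> Conversion -> WebVisits
  P3: CouponUse <- PriorPurchase -> Conversion -> Seasonality -> WebVisits
  P4: CouponUse <- PriorPurchase -> Conversion -> WebVisits
  P5: CouponUse <- PriorPurchase -> Seasonality <- Conversion -> WebVisits
  P6: CouponUse <- PriorPurchase -> Seasonality -> WebVisits
The empty set is not sufficient: P3 (CouponUse <- PriorPurchase -> Conversion -> Seasonality -> WebVisits) has no collider blocking it and no conditioned non-collider, so it is open.
Try {PriorPurchase}:
  P1: blocked at fork node PriorPurchase ∈ conditioning set.
  P2: blocked at fork node PriorPurchase ∈ conditioning set.
  P3: blocked at fork node PriorPurchase ∈ conditioning set.
  P4: blocked at fork node PriorPurchase ∈ conditioning set.
  P5: blocked at fork node PriorPurchase ∈ conditioning set.
  P6: blocked at fork node PriorPurchase ∈ conditioning set.
{PriorPurchase} contains no descendant of CouponUse and blocks every backdoor path.
{PriorPurchase} is the unique smallest valid adjustment set.

{PriorPurchase}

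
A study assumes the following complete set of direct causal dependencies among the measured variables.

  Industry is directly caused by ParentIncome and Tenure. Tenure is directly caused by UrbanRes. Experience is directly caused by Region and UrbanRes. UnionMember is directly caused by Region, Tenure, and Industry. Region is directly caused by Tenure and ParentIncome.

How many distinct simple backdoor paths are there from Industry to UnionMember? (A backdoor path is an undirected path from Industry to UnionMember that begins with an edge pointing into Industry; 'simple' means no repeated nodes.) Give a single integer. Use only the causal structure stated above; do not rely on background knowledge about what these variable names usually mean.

A backdoor path from Industry to UnionMember is any simple undirected path whose first edge points into Industry (i.e. leaves Industry via a parent).
Parents of Industry: {ParentIncome, Tenure}.
Enumerating:
  P1: Industry <- ParentIncome -> Region <- Tenure -> UnionMember
  P2: Industry <- ParentIncome -> Region -> UnionMember
  P3: Industry <- ParentIncome -> Region -> Experience <- UrbanRes -> Tenure -> UnionMember
  P4: Industry <- Tenure <- UrbanRes -> Experience <- Region -> UnionMember
  P5: Industry <- Tenure -> Region -> UnionMember
  P6: Industry <- Tenure -> UnionMember
That exhausts the simple backdoor paths. Count: 6.

6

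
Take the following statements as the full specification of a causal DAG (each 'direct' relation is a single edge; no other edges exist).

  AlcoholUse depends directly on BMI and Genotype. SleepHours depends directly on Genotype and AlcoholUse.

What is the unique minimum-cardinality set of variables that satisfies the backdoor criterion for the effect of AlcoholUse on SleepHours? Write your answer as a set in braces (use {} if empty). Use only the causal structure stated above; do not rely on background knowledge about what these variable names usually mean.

{Genotype}

Variables eligible for adjustment (non-descendants of AlcoholUse, excluding AlcoholUse and SleepHours): {BMI, Genotype}.
Backdoor paths from AlcoholUse to SleepHours:
  P1: AlcoholUse <- Genotype -> SleepHours
The empty set is not sufficient: P1 (AlcoholUse <- Genotype -> SleepHours) has no collider blocking it and no conditioned non-collider, so it is open.
Try {Genotype}:
  P1: blocked at fork node Genotype ∈ conditioning set.
{Genotype} contains no descendant of AlcoholUse and blocks every backdoor path.
No other singleton works — e.g. {BMI} leaves P1 open — so {Genotype} is the unique smallest valid adjustment set.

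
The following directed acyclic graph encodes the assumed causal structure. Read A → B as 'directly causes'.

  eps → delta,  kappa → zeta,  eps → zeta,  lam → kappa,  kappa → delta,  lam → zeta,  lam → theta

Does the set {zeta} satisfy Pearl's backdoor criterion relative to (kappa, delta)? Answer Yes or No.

Backdoor paths from kappa to delta (paths whose first edge points into kappa):
  P1: kappa <- lam -> zeta <- eps -> delta
Condition 1 (no descendant of kappa in the set): FAILS — zeta is a descendant of kappa.
Condition 2 (every backdoor path blocked by {zeta}):
  P1: open — collider(s) zeta are conditioned on (or have a conditioned descendant) and no non-collider on the path is in the set.
{zeta} does not satisfy the backdoor criterion.

No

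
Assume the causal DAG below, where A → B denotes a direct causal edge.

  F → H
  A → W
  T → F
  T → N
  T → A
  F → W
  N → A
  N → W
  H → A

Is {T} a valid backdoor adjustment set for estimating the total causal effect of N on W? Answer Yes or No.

Yes

Backdoor paths from N to W (paths whose first edge points into N):
  P1: N <- T -> F -> H -> A -> W
  P2: N <- T -> F -> W
  P3: N <- T -> A <- H <- F -> W
  P4: N <- T -> A -> W
Condition 1 (no descendant of N in the set): holds — descendants of N are {A, W}; none are in {T}.
Condition 2 (every backdoor path blocked by {T}):
  P1: blocked at fork node T ∈ conditioning set.
  P2: blocked at fork node T ∈ conditioning set.
  P3: blocked at fork node T ∈ conditioning set.
  P4: blocked at fork node T ∈ conditioning set.
{T} satisfies the backdoor criterion.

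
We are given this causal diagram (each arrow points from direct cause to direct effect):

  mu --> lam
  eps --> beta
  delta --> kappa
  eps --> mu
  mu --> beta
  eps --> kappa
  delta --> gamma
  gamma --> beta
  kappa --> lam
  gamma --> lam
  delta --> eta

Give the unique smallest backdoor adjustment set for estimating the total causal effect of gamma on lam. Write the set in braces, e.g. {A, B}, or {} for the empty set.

{delta}

Variables eligible for adjustment (non-descendants of gamma, excluding gamma and lam): {delta, eps, eta, kappa, mu}.
Backdoor paths from gamma to lam:
  P1: gamma <- delta -> kappa <- eps -> mu -> lam
  P2: gamma <- delta -> kappa <- eps -> beta <- mu -> lam
  P3: gamma <- delta -> kappa -> lam
The empty set is not sufficient: P3 (gamma <- delta -> kappa -> lam) has no collider blocking it and no conditioned non-collider, so it is open.
Try {delta}:
  P1: blocked at fork node delta ∈ conditioning set.
  P2: blocked at fork node delta ∈ conditioning set.
  P3: blocked at fork node delta ∈ conditioning set.
{delta} contains no descendant of gamma and blocks every backdoor path.
No other singleton works — e.g. {eps} leaves P3 open — so {delta} is the unique smallest valid adjustment set.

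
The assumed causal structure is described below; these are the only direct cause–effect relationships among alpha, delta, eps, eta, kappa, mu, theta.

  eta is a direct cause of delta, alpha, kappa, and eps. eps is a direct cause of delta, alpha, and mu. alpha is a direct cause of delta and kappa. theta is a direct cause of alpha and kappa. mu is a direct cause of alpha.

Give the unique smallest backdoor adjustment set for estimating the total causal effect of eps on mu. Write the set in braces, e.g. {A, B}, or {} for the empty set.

{}

Variables eligible for adjustment (non-descendants of eps, excluding eps and mu): {eta, theta}.
Backdoor paths from eps to mu:
  P1: eps <- eta -> alpha <- mu
  P2: eps <- eta -> delta <- alpha <- mu
  P3: eps <- eta -> kappa <- theta -> alpha <- mu
  P4: eps <- eta -> kappa <- alpha <- mu
Each backdoor path contains an unconditioned collider, so every path is already blocked with the empty conditioning set:
  P1: blocked at collider alpha (neither it nor any descendant is in the conditioning set).
  P2: blocked at collider delta (neither it nor any descendant is in the conditioning set).
  P3: blocked at collider kappa (neither it nor any descendant is in the conditioning set).
  P4: blocked at collider kappa (neither it nor any descendant is in the conditioning set).
The empty set is therefore the unique smallest valid set.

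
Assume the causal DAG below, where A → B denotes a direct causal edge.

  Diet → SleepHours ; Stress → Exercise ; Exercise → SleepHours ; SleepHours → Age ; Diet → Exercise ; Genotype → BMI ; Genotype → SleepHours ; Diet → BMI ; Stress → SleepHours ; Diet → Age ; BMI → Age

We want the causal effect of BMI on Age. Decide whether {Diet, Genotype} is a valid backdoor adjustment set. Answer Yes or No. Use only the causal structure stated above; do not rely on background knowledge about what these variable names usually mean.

Backdoor paths from BMI to Age (paths whose first edge points into BMI):
  P1: BMI <- Diet -> Exercise <- Stress -> SleepHours -> Age
  P2: BMI <- Diet -> Exercise -> SleepHours -> Age
  P3: BMI <- Diet -> SleepHours -> Age
  P4: BMI <- Diet -> Age
  P5: BMI <- Genotype -> SleepHours <- Diet -> Age
  P6: BMI <- Genotype -> SleepHours <- Stress -> Exercise <- Diet -> Age
  P7: BMI <- Genotype -> SleepHours <- Exercise <- Diet -> Age
  P8: BMI <- Genotype -> SleepHours -> Age
Condition 1 (no descendant of BMI in the set): holds — descendants of BMI are {Age}; none are in {Diet, Genotype}.
Condition 2 (every backdoor path blocked by {Diet, Genotype}):
  P1: blocked at fork node Diet ∈ conditioning set.
  P2: blocked at fork node Diet ∈ conditioning set.
  P3: blocked at fork node Diet ∈ conditioning set.
  P4: blocked at fork node Diet ∈ conditioning set.
  P5: blocked at fork node Genotype ∈ conditioning set.
  P6: blocked at fork node Genotype ∈ conditioning set.
  P7: blocked at fork node Genotype ∈ conditioning set.
  P8: blocked at fork node Genotype ∈ conditioning set.
{Diet, Genotype} satisfies the backdoor criterion.

Yes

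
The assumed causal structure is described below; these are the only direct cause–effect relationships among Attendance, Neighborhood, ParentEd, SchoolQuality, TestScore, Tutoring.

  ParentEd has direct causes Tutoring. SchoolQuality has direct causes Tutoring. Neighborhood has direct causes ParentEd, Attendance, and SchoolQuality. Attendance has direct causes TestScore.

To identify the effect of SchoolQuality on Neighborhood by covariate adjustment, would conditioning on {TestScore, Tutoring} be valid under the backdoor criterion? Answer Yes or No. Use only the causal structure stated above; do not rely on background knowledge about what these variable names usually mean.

Yes

Backdoor paths from SchoolQuality to Neighborhood (paths whose first edge points into SchoolQuality):
  P1: SchoolQuality <- Tutoring -> ParentEd -> Neighborhood
Condition 1 (no descendant of SchoolQuality in the set): holds — descendants of SchoolQuality are {Neighborhood}; none are in {TestScore, Tutoring}.
Condition 2 (every backdoor path blocked by {TestScore, Tutoring}):
  P1: blocked at fork node Tutoring ∈ conditioning set.
{TestScore, Tutoring} satisfies the backdoor criterion.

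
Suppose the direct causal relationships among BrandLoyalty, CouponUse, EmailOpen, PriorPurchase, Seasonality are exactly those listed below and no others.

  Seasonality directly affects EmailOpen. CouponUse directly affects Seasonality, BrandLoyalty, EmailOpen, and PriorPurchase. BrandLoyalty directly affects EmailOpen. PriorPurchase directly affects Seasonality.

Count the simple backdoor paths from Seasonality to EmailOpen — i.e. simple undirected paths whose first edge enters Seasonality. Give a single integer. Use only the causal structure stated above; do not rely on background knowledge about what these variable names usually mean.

4

A backdoor path from Seasonality to EmailOpen is any simple undirected path whose first edge points into Seasonality (i.e. leaves Seasonality via a parent).
Parents of Seasonality: {CouponUse, PriorPurchase}.
Enumerating:
  P1: Seasonality <- CouponUse -> BrandLoyalty -> EmailOpen
  P2: Seasonality <- CouponUse -> EmailOpen
  P3: Seasonality <- PriorPurchase <- CouponUse -> BrandLoyalty -> EmailOpen
  P4: Seasonality <- PriorPurchase <- CouponUse -> EmailOpen
That exhausts the simple backdoor paths. Count: 4.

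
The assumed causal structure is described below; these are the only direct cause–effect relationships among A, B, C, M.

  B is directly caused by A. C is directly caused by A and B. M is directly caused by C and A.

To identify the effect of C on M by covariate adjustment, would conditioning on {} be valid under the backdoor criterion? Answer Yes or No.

No

Backdoor paths from C to M (paths whose first edge points into C):
  P1: C <- A -> M
  P2: C <- B <- A -> M
Condition 1 (no descendant of C in the set): holds — descendants of C are {M}; none are in {}.
Condition 2 (every backdoor path blocked by {}):
  P1: open — no interior node is in the conditioning set.
  P2: open — no interior node is in the conditioning set.
{} does not satisfy the backdoor criterion.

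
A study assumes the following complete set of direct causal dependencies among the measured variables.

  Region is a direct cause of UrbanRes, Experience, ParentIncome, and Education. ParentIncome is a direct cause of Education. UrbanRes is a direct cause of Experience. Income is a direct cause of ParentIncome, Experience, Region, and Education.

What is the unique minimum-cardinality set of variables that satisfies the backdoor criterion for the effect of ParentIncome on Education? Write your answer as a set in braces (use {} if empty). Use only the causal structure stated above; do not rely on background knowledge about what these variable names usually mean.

{Income, Region}

Variables eligible for adjustment (non-descendants of ParentIncome, excluding ParentIncome and Education): {Experience, Income, Region, UrbanRes}.
Backdoor paths from ParentIncome to Education:
  P1: ParentIncome <- Income -> Region -> Education
  P2: ParentIncome <- Income -> Education
  P3: ParentIncome <- Income -> Experience <- Region -> Education
  P4: ParentIncome <- Income -> Experience <- UrbanRes <- Region -> Education
  P5: ParentIncome <- Region <- Income -> Education
  P6: ParentIncome <- Region -> UrbanRes -> Experience <- Income -> Education
  P7: ParentIncome <- Region -> Education
  P8: ParentIncome <- Region -> Experience <- Income -> Education
The empty set is not sufficient: P1 (ParentIncome <- Income -> Region -> Education) has no collider blocking it and no conditioned non-collider, so it is open.
Try {Income, Region}:
  P1: blocked at fork node Income ∈ conditioning set.
  P2: blocked at fork node Income ∈ conditioning set.
  P3: blocked at fork node Income ∈ conditioning set.
  P4: blocked at fork node Income ∈ conditioning set.
  P5: blocked at chain node Region ∈ conditioning set.
  P6: blocked at fork node Region ∈ conditioning set.
  P7: blocked at fork node Region ∈ conditioning set.
  P8: blocked at fork node Region ∈ conditioning set.
{Income, Region} contains no descendant of ParentIncome and blocks every backdoor path.
Every element of {Income, Region} is needed (dropping Income leaves P2 open; dropping Region leaves P7 open), so no proper subset is valid.
Among all size-2 subsets of the eligible variables, only {Income, Region} blocks every backdoor path, so it is the unique smallest valid adjustment set.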